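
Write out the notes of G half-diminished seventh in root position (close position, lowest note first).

G half-diminished seventh is G–Bb–Db–F. Root position puts the root (G) in the bass, with the remaining tones above: G, Bb, Db, F.

G, Bb, Db, F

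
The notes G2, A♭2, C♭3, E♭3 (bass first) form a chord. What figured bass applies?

4/2

The notes G, Ab, Cb, Eb stack in thirds as Ab–Cb–Eb–G — an Ab minor-major seventh chord. The bass G is the seventh, so this is third inversion: figured 4/2.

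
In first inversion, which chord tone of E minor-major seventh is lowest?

G

The third of E minor-major seventh (E–G–B–D#) is G; that is the bass in first inversion.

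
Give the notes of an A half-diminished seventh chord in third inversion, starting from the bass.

G, A, C, Eb

A half-diminished seventh is A–C–Eb–G. Third inversion puts the seventh (G) in the bass, with the remaining tones above: G, A, C, Eb.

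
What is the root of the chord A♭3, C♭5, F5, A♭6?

F

Ab, Cb, F are the tones of an F diminished triad (F–Ab–Cb), making F the root.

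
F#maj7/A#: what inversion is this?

F#maj7/A# means F# major seventh with A# in the bass. A# is the third of F# major seventh (F#–A#–C#–E#), so this is first inversion.

first inversion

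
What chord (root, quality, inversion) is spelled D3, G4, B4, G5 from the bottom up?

The pitch classes D, G, B arrange in thirds as G–B–D: a G major triad.
D is the fifth of G major; fifth in the bass means second inversion (figured bass 6/4).

G major, second inversion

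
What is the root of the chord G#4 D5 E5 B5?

E

The distinct letter names are G#, D, E, B. Arranged as a stack of thirds they read E–G#–B–D, so E is the root (an E dominant seventh chord).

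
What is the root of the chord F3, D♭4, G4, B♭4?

The distinct letter names are F, Db, G, Bb. Arranged as a stack of thirds they read G–Bb–Db–F, so G is the root (a G half-diminished seventh chord).

G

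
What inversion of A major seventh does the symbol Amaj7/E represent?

Amaj7/E means A major seventh with E in the bass. E is the fifth of A major seventh (A–C#–E–G#), so this is second inversion.

second inversion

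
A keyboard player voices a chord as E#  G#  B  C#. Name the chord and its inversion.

C# dominant seventh, first inversion

The pitch classes E#, G#, B, C# arrange in thirds as C#–E#–G#–B: a C# dominant seventh chord.
The lowest note is E#, the third of the chord, so this is first inversion (figured bass 6/5).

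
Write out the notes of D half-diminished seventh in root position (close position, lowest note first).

The chord tones are D–F–Ab–C. With the root (D) lowest for root position: D, F, Ab, C.

D, F, Ab, C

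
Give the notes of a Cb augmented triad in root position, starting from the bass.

Cb, Eb, G

Spelling Cb augmented: Cb–Eb–G. In root position the root is bass, giving Cb, Eb, G from the bottom.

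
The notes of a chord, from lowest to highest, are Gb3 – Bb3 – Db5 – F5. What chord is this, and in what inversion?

Gb major seventh, root position

The pitch classes Gb, Bb, Db, F arrange in thirds as Gb–Bb–Db–F: a Gb major seventh chord.
Gb is the root of Gb major seventh; root in the bass means root position (figured bass 7).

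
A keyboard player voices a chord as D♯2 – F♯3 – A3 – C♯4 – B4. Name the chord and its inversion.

B dominant ninth, first inversion

Reducing to letter names: D#, F#, A, C#, B. These stack in thirds as B–D#–F#–A–C# — a B dominant ninth chord.
The lowest note is D#, the third of the chord, so this is first inversion.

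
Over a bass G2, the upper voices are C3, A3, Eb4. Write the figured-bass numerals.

The notes G, C, A, Eb stack in thirds as A–C–Eb–G — an A half-diminished seventh chord. The bass G is the seventh, so this is third inversion: figured 4/2.

4/2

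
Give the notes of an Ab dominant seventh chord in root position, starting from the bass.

Ab dominant seventh is Ab–C–Eb–Gb. Root position puts the root (Ab) in the bass, with the remaining tones above: Ab, C, Eb, Gb.

Ab, C, Eb, Gb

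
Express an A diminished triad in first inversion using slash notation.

First inversion of A diminished has the third (C) in the bass. As a slash chord: Adim/C.

Adim/C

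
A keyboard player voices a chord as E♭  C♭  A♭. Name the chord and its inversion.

The distinct note names are Eb, Cb, Ab. Stacked in thirds they read Ab–Cb–Eb, which is a minor triad on Ab.
Eb is the fifth of Ab minor; fifth in the bass means second inversion (figured bass 6/4).

Ab minor, second inversion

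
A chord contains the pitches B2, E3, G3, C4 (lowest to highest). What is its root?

The distinct letter names are B, E, G, C. Arranged as a stack of thirds they read C–E–G–B, so C is the root (a C major seventh chord).

C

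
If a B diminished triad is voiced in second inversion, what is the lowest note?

The fifth of B diminished (B–D–F) is F; that is the bass in second inversion.

F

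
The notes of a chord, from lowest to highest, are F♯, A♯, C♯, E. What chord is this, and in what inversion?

F# dominant seventh, root position

The distinct note names are F#, A#, C#, E. Stacked in thirds they read F#–A#–C#–E, which is a dominant seventh chord on F#.
F# is the root of F# dominant seventh; root in the bass means root position (figured bass 7).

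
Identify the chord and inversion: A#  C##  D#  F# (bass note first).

The distinct note names are A#, C##, D#, F#. Stacked in thirds they read D#–F#–A#–C##, which is a minor-major seventh chord on D#.
With the fifth (A#) in the bass, the chord is in second inversion (figured bass 4/3).

D# minor-major seventh, second inversion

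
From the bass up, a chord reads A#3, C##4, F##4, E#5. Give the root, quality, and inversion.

The pitch classes A#, C##, F##, E# arrange in thirds as F##–A#–C##–E#: an F## minor seventh chord.
The lowest note is A#, the third of the chord, so this is first inversion (figured bass 6/5).

F## minor seventh, first inversion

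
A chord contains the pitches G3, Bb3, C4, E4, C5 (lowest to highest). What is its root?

Reordering G, Bb, C, E into stacked thirds gives C–E–G–Bb; the bottom of that stack, C, is the root.

C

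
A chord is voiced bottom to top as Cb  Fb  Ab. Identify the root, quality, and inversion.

The pitch classes Cb, Fb, Ab arrange in thirds as Fb–Ab–Cb: an Fb major triad.
The lowest note is Cb, the fifth of the chord, so this is second inversion (figured bass 6/4).

Fb major, second inversion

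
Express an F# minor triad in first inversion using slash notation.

First inversion of F# minor has the third (A) in the bass. As a slash chord: F#m/A.

F#m/A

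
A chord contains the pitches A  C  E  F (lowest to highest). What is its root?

Reordering A, C, E, F into stacked thirds gives F–A–C–E; the bottom of that stack, F, is the root.

F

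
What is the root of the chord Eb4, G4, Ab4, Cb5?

Ab

Eb, G, Ab, Cb are the tones of an Ab minor-major seventh chord (Ab–Cb–Eb–G), making Ab the root.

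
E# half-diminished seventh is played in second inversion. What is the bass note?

In second inversion the fifth is lowest. For E# half-diminished seventh (E#–G#–B–D#) that is B.

B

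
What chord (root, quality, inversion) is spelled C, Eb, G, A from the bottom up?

A half-diminished seventh, first inversion

Reducing to letter names: C, Eb, G, A. These stack in thirds as A–C–Eb–G — an A half-diminished seventh chord.
With the third (C) in the bass, the chord is in first inversion (figured bass 6/5).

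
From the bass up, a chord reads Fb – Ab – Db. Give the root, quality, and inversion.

Db minor, first inversion

The distinct note names are Fb, Ab, Db. Stacked in thirds they read Db–Fb–Ab, which is a minor triad on Db.
With the third (Fb) in the bass, the chord is in first inversion (figured bass 6).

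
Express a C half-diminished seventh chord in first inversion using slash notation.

First inversion of C half-diminished seventh has the third (Eb) in the bass. As a slash chord: Cø7/Eb.

Cø7/Eb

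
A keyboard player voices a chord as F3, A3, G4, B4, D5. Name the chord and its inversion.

G dominant ninth, third inversion

The distinct note names are F, A, G, B, D. Stacked in thirds they read G–B–D–F–A, which is a dominant ninth chord on G.
F is the seventh of G dominant ninth; seventh in the bass means third inversion.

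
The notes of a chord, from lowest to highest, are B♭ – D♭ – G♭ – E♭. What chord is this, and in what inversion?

The pitch classes Bb, Db, Gb, Eb arrange in thirds as Eb–Gb–Bb–Db: an Eb minor seventh chord.
Bb is the fifth of Eb minor seventh; fifth in the bass means second inversion (figured bass 4/3).

Eb minor seventh, second inversion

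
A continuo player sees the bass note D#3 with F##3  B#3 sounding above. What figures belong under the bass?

The notes D#, F##, B# stack in thirds as B#–D#–F## — a B# minor triad. The bass D# is the third, so this is first inversion: figured 6.

6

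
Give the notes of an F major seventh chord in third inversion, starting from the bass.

Spelling F major seventh: F–A–C–E. In third inversion the seventh is bass, giving E, F, A, C from the bottom.

E, F, A, C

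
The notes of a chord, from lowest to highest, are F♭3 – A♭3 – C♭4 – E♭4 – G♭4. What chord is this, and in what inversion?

Fb major ninth, root position

Reducing to letter names: Fb, Ab, Cb, Eb, Gb. These stack in thirds as Fb–Ab–Cb–Eb–Gb — an Fb major ninth chord.
With the root (Fb) in the bass, the chord is in root position.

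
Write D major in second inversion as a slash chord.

Second inversion of D major has the fifth (A) in the bass. As a slash chord: Dmaj/A.

Dmaj/A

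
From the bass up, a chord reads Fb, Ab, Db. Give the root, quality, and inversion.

The distinct note names are Fb, Ab, Db. Stacked in thirds they read Db–Fb–Ab, which is a minor triad on Db.
Fb is the third of Db minor; third in the bass means first inversion (figured bass 6).

Db minor, first inversion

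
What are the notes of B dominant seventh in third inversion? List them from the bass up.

A, B, D#, F#

The chord tones are B–D#–F#–A. With the seventh (A) lowest for third inversion: A, B, D#, F#.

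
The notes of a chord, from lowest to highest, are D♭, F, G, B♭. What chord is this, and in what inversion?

G half-diminished seventh, second inversion

Reducing to letter names: Db, F, G, Bb. These stack in thirds as G–Bb–Db–F — a G half-diminished seventh chord.
With the fifth (Db) in the bass, the chord is in second inversion (figured bass 4/3).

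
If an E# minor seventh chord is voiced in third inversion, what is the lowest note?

In third inversion the seventh is lowest. For E# minor seventh (E#–G#–B#–D#) that is D#.

D#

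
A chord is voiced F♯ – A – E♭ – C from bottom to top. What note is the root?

F#

The distinct letter names are F#, A, Eb, C. Arranged as a stack of thirds they read F#–A–C–Eb, so F# is the root (an F# diminished seventh chord).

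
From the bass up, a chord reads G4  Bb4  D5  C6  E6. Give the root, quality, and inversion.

C dominant ninth, second inversion

The pitch classes G, Bb, D, C, E arrange in thirds as C–E–G–Bb–D: a C dominant ninth chord.
With the fifth (G) in the bass, the chord is in second inversion.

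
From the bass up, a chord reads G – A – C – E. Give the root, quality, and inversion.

Reducing to letter names: G, A, C, E. These stack in thirds as A–C–E–G — an A minor seventh chord.
The lowest note is G, the seventh of the chord, so this is third inversion (figured bass 4/2).

A minor seventh, third inversion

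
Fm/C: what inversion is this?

second inversion

Fm/C means F minor with C in the bass. C is the fifth of F minor (F–Ab–C), so this is second inversion.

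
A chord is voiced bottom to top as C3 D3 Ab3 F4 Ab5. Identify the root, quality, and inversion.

D half-diminished seventh, third inversion

The distinct note names are C, D, Ab, F. Stacked in thirds they read D–F–Ab–C, which is a half-diminished seventh chord on D.
C is the seventh of D half-diminished seventh; seventh in the bass means third inversion (figured bass 4/2).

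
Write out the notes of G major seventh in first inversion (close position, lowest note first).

The chord tones are G–B–D–F#. With the third (B) lowest for first inversion: B, D, F#, G.

B, D, F#, G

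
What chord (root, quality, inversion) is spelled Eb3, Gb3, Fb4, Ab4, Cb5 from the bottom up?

Fb major ninth, third inversion

The pitch classes Eb, Gb, Fb, Ab, Cb arrange in thirds as Fb–Ab–Cb–Eb–Gb: an Fb major ninth chord.
Eb is the seventh of Fb major ninth; seventh in the bass means third inversion.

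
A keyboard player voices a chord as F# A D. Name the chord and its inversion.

D major, first inversion

Reducing to letter names: F#, A, D. These stack in thirds as D–F#–A — a D major triad.
With the third (F#) in the bass, the chord is in first inversion (figured bass 6).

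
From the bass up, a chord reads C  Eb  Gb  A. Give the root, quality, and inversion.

The distinct note names are C, Eb, Gb, A. Stacked in thirds they read A–C–Eb–Gb, which is a diminished seventh chord on A.
With the third (C) in the bass, the chord is in first inversion (figured bass 6/5).

A diminished seventh, first inversion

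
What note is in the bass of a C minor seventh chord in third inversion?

The seventh of C minor seventh (C–Eb–G–Bb) is Bb; that is the bass in third inversion.

Bb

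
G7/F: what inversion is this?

third inversion

G7/F means G dominant seventh with F in the bass. F is the seventh of G dominant seventh (G–B–D–F), so this is third inversion.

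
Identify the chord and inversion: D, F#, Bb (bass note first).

The distinct note names are D, F#, Bb. Stacked in thirds they read Bb–D–F#, which is an augmented triad on Bb.
D is the third of Bb augmented; third in the bass means first inversion (figured bass 6).

Bb augmented, first inversion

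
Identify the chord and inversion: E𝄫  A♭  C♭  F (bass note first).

Reducing to letter names: Ebb, Ab, Cb, F. These stack in thirds as F–Ab–Cb–Ebb — an F diminished seventh chord.
With the seventh (Ebb) in the bass, the chord is in third inversion (figured bass 4/2).

F diminished seventh, third inversion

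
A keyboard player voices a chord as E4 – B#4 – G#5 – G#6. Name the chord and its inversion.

The distinct note names are E, B#, G#. Stacked in thirds they read E–G#–B#, which is an augmented triad on E.
The lowest note is E, the root of the chord, so this is root position (figured bass 5/3).

E augmented, root position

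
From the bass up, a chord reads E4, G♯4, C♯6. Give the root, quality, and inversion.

Reducing to letter names: E, G#, C#. These stack in thirds as C#–E–G# — a C# minor triad.
With the third (E) in the bass, the chord is in first inversion (figured bass 6).

C# minor, first inversion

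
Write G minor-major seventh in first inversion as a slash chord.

Gm(maj7)/Bb

First inversion of G minor-major seventh has the third (Bb) in the bass. As a slash chord: Gm(maj7)/Bb.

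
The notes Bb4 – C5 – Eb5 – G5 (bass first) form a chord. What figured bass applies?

4/2

The notes Bb, C, Eb, G stack in thirds as C–Eb–G–Bb — a C minor seventh chord. The bass Bb is the seventh, so this is third inversion: figured 4/2.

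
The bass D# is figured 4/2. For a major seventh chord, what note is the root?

E

The figures 4/2 mean the seventh of the chord is in the bass. If D# is the seventh of a major seventh chord, the root is E (chord tones E–G#–B–D#).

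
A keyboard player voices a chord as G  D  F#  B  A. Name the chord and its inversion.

The pitch classes G, D, F#, B, A arrange in thirds as G–B–D–F#–A: a G major ninth chord.
With the root (G) in the bass, the chord is in root position.

G major ninth, root position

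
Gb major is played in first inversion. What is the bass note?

The third of Gb major (Gb–Bb–Db) is Bb; that is the bass in first inversion.

Bb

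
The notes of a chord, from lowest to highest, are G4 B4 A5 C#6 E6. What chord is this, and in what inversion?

The pitch classes G, B, A, C#, E arrange in thirds as A–C#–E–G–B: an A dominant ninth chord.
With the seventh (G) in the bass, the chord is in third inversion.

A dominant ninth, third inversion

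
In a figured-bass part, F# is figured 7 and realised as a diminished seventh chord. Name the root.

F#

The figures 7 mean the root of the chord is in the bass. If F# is the root of a diminished seventh chord, the root is F# (chord tones F#–A–C–Eb).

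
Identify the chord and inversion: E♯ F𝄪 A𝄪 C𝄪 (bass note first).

The distinct note names are E#, F##, A##, C##. Stacked in thirds they read F##–A##–C##–E#, which is a dominant seventh chord on F##.
With the seventh (E#) in the bass, the chord is in third inversion (figured bass 4/2).

F## dominant seventh, third inversion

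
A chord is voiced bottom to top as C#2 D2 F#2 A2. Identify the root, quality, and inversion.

D major seventh, third inversion

Reducing to letter names: C#, D, F#, A. These stack in thirds as D–F#–A–C# — a D major seventh chord.
With the seventh (C#) in the bass, the chord is in third inversion (figured bass 4/2).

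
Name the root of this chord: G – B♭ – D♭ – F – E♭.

Eb

Reordering G, Bb, Db, F, Eb into stacked thirds gives Eb–G–Bb–Db–F; the bottom of that stack, Eb, is the root.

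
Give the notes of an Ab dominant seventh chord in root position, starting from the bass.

Ab, C, Eb, Gb

The chord tones are Ab–C–Eb–Gb. With the root (Ab) lowest for root position: Ab, C, Eb, Gb.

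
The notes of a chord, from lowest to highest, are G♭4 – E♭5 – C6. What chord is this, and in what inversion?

C diminished, second inversion

The pitch classes Gb, Eb, C arrange in thirds as C–Eb–Gb: a C diminished triad.
Gb is the fifth of C diminished; fifth in the bass means second inversion (figured bass 6/4).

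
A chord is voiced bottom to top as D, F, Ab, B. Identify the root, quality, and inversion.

B diminished seventh, first inversion

Reducing to letter names: D, F, Ab, B. These stack in thirds as B–D–F–Ab — a B diminished seventh chord.
With the third (D) in the bass, the chord is in first inversion (figured bass 6/5).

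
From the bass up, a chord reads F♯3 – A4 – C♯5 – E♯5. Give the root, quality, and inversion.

F# minor-major seventh, root position

The pitch classes F#, A, C#, E# arrange in thirds as F#–A–C#–E#: an F# minor-major seventh chord.
The lowest note is F#, the root of the chord, so this is root position (figured bass 7).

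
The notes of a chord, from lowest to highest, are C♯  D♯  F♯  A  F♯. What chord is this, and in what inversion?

The pitch classes C#, D#, F#, A arrange in thirds as D#–F#–A–C#: a D# half-diminished seventh chord.
With the seventh (C#) in the bass, the chord is in third inversion (figured bass 4/2).

D# half-diminished seventh, third inversion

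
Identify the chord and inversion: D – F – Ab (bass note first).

Reducing to letter names: D, F, Ab. These stack in thirds as D–F–Ab — a D diminished triad.
With the root (D) in the bass, the chord is in root position (figured bass 5/3).

D diminished, root position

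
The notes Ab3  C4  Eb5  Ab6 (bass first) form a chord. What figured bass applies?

The notes Ab, C, Eb stack in thirds as Ab–C–Eb — an Ab major triad. The bass Ab is the root, so this is root position: figured 5/3.

5/3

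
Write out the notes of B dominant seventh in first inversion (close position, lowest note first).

B dominant seventh is B–D#–F#–A. First inversion puts the third (D#) in the bass, with the remaining tones above: D#, F#, A, B.

D#, F#, A, B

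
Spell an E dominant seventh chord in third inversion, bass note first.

Spelling E dominant seventh: E–G#–B–D. In third inversion the seventh is bass, giving D, E, G#, B from the bottom.

D, E, G#, B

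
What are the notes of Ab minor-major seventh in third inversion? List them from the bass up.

The chord tones are Ab–Cb–Eb–G. With the seventh (G) lowest for third inversion: G, Ab, Cb, Eb.

G, Ab, Cb, Eb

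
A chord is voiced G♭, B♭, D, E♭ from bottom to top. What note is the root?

Eb

The distinct letter names are Gb, Bb, D, Eb. Arranged as a stack of thirds they read Eb–Gb–Bb–D, so Eb is the root (an Eb minor-major seventh chord).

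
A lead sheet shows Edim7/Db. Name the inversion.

third inversion

Edim7/Db means E diminished seventh with Db in the bass. Db is the seventh of E diminished seventh (E–G–Bb–Db), so this is third inversion.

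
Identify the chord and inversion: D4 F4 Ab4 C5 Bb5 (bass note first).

Bb dominant ninth, first inversion

The pitch classes D, F, Ab, C, Bb arrange in thirds as Bb–D–F–Ab–C: a Bb dominant ninth chord.
D is the third of Bb dominant ninth; third in the bass means first inversion.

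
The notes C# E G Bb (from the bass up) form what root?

C#

Reordering C#, E, G, Bb into stacked thirds gives C#–E–G–Bb; the bottom of that stack, C#, is the root.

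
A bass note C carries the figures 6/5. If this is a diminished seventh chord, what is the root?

The figures 6/5 mean the third of the chord is in the bass. If C is the third of a diminished seventh chord, the root is A (chord tones A–C–Eb–Gb).

A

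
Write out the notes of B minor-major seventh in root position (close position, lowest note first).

Spelling B minor-major seventh: B–D–F#–A#. In root position the root is bass, giving B, D, F#, A# from the bottom.

B, D, F#, A#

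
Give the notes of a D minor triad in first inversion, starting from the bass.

F, A, D

The chord tones are D–F–A. With the third (F) lowest for first inversion: F, A, D.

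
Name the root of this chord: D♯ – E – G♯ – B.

D#, E, G#, B are the tones of an E major seventh chord (E–G#–B–D#), making E the root.

E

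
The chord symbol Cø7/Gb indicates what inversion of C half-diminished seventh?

Cø7/Gb means C half-diminished seventh with Gb in the bass. Gb is the fifth of C half-diminished seventh (C–Eb–Gb–Bb), so this is second inversion.

second inversion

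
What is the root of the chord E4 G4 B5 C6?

C

E, G, B, C are the tones of a C major seventh chord (C–E–G–B), making C the root.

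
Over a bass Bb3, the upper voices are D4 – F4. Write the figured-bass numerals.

The notes Bb, D, F stack in thirds as Bb–D–F — a Bb major triad. The bass Bb is the root, so this is root position: figured 5/3.

5/3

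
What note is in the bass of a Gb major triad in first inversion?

In first inversion the third is lowest. For Gb major (Gb–Bb–Db) that is Bb.

Bb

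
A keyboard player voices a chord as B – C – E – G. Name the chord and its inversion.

C major seventh, third inversion

The pitch classes B, C, E, G arrange in thirds as C–E–G–B: a C major seventh chord.
With the seventh (B) in the bass, the chord is in third inversion (figured bass 4/2).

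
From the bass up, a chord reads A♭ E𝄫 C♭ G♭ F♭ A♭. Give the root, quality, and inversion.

The distinct note names are Ab, Ebb, Cb, Gb, Fb. Stacked in thirds they read Fb–Ab–Cb–Ebb–Gb, which is a dominant ninth chord on Fb.
Ab is the third of Fb dominant ninth; third in the bass means first inversion.

Fb dominant ninth, first inversion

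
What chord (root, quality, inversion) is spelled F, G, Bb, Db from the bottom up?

Reducing to letter names: F, G, Bb, Db. These stack in thirds as G–Bb–Db–F — a G half-diminished seventh chord.
The lowest note is F, the seventh of the chord, so this is third inversion (figured bass 4/2).

G half-diminished seventh, third inversion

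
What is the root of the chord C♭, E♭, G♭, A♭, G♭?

Reordering Cb, Eb, Gb, Ab into stacked thirds gives Ab–Cb–Eb–Gb; the bottom of that stack, Ab, is the root.

Ab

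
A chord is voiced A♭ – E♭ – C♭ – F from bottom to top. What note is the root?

Ab, Eb, Cb, F are the tones of an F half-diminished seventh chord (F–Ab–Cb–Eb), making F the root.

F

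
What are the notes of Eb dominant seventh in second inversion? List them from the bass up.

Bb, Db, Eb, G

Eb dominant seventh is Eb–G–Bb–Db. Second inversion puts the fifth (Bb) in the bass, with the remaining tones above: Bb, Db, Eb, G.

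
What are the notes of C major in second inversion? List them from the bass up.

The chord tones are C–E–G. With the fifth (G) lowest for second inversion: G, C, E.

G, C, E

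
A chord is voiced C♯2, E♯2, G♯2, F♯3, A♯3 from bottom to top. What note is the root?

F#

Reordering C#, E#, G#, F#, A# into stacked thirds gives F#–A#–C#–E#–G#; the bottom of that stack, F#, is the root.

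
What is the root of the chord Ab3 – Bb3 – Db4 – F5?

The distinct letter names are Ab, Bb, Db, F. Arranged as a stack of thirds they read Bb–Db–F–Ab, so Bb is the root (a Bb minor seventh chord).

Bb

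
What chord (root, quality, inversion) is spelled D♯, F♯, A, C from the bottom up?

D# diminished seventh, root position

Reducing to letter names: D#, F#, A, C. These stack in thirds as D#–F#–A–C — a D# diminished seventh chord.
The lowest note is D#, the root of the chord, so this is root position (figured bass 7).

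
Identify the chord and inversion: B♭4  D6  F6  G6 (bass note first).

The pitch classes Bb, D, F, G arrange in thirds as G–Bb–D–F: a G minor seventh chord.
With the third (Bb) in the bass, the chord is in first inversion (figured bass 6/5).

G minor seventh, first inversion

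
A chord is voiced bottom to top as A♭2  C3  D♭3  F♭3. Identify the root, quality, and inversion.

Db minor-major seventh, second inversion

The distinct note names are Ab, C, Db, Fb. Stacked in thirds they read Db–Fb–Ab–C, which is a minor-major seventh chord on Db.
With the fifth (Ab) in the bass, the chord is in second inversion (figured bass 4/3).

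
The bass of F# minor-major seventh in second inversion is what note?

C#

In second inversion the fifth is lowest. For F# minor-major seventh (F#–A–C#–E#) that is C#.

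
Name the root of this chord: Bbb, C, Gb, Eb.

Reordering Bbb, C, Gb, Eb into stacked thirds gives C–Eb–Gb–Bbb; the bottom of that stack, C, is the root.

C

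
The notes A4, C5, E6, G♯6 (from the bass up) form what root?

A

A, C, E, G# are the tones of an A minor-major seventh chord (A–C–E–G#), making A the root.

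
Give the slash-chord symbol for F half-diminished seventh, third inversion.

Third inversion of F half-diminished seventh has the seventh (Eb) in the bass. As a slash chord: Fø7/Eb.

Fø7/Eb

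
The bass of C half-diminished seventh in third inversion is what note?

C half-diminished seventh is C–Eb–Gb–Bb. Third inversion places the seventh in the bass: Bb.

Bb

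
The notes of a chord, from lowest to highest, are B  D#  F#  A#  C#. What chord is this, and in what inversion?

B major ninth, root position

Reducing to letter names: B, D#, F#, A#, C#. These stack in thirds as B–D#–F#–A#–C# — a B major ninth chord.
The lowest note is B, the root of the chord, so this is root position.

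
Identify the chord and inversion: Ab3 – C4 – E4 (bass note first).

Ab augmented, root position

Reducing to letter names: Ab, C, E. These stack in thirds as Ab–C–E — an Ab augmented triad.
Ab is the root of Ab augmented; root in the bass means root position (figured bass 5/3).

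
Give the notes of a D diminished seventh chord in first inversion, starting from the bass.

The chord tones are D–F–Ab–Cb. With the third (F) lowest for first inversion: F, Ab, Cb, D.

F, Ab, Cb, D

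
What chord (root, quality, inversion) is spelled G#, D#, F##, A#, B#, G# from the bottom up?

Reducing to letter names: G#, D#, F##, A#, B#. These stack in thirds as G#–B#–D#–F##–A# — a G# major ninth chord.
With the root (G#) in the bass, the chord is in root position.

G# major ninth, root position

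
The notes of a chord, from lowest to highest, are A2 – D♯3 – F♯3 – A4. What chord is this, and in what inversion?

The pitch classes A, D#, F# arrange in thirds as D#–F#–A: a D# diminished triad.
With the fifth (A) in the bass, the chord is in second inversion (figured bass 6/4).

D# diminished, second inversion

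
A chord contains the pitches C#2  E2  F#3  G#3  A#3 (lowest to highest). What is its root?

C#, E, F#, G#, A# are the tones of an F# dominant ninth chord (F#–A#–C#–E–G#), making F# the root.

F#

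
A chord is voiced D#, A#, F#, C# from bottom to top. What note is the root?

D#

D#, A#, F#, C# are the tones of a D# minor seventh chord (D#–F#–A#–C#), making D# the root.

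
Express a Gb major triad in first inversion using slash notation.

First inversion of Gb major has the third (Bb) in the bass. As a slash chord: Gb/Bb.

Gb/Bb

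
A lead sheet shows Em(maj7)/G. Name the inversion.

Em(maj7)/G means E minor-major seventh with G in the bass. G is the third of E minor-major seventh (E–G–B–D#), so this is first inversion.

first inversion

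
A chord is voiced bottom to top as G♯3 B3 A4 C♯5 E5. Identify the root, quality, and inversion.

Reducing to letter names: G#, B, A, C#, E. These stack in thirds as A–C#–E–G#–B — an A major ninth chord.
With the seventh (G#) in the bass, the chord is in third inversion.

A major ninth, third inversion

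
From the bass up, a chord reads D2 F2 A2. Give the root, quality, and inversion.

D minor, root position

The pitch classes D, F, A arrange in thirds as D–F–A: a D minor triad.
D is the root of D minor; root in the bass means root position (figured bass 5/3).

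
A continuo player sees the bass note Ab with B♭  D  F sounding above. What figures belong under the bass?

4/2

The notes Ab, Bb, D, F stack in thirds as Bb–D–F–Ab — a Bb dominant seventh chord. The bass Ab is the seventh, so this is third inversion: figured 4/2.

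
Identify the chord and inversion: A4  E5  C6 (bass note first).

The distinct note names are A, E, C. Stacked in thirds they read A–C–E, which is a minor triad on A.
The lowest note is A, the root of the chord, so this is root position (figured bass 5/3).

A minor, root position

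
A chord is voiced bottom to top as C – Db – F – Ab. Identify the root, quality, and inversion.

Db major seventh, third inversion

The pitch classes C, Db, F, Ab arrange in thirds as Db–F–Ab–C: a Db major seventh chord.
The lowest note is C, the seventh of the chord, so this is third inversion (figured bass 4/2).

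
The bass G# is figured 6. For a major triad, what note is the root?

The figures 6 mean the third of the chord is in the bass. If G# is the third of a major triad, the root is E (chord tones E–G#–B).

E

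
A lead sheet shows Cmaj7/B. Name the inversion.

third inversion

Cmaj7/B means C major seventh with B in the bass. B is the seventh of C major seventh (C–E–G–B), so this is third inversion.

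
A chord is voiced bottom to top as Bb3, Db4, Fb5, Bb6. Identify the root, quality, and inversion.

Bb diminished, root position

The pitch classes Bb, Db, Fb arrange in thirds as Bb–Db–Fb: a Bb diminished triad.
With the root (Bb) in the bass, the chord is in root position (figured bass 5/3).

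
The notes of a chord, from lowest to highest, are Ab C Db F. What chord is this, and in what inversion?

Db major seventh, second inversion

The distinct note names are Ab, C, Db, F. Stacked in thirds they read Db–F–Ab–C, which is a major seventh chord on Db.
With the fifth (Ab) in the bass, the chord is in second inversion (figured bass 4/3).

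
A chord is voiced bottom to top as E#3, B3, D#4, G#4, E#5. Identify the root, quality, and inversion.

E# half-diminished seventh, root position

The pitch classes E#, B, D#, G# arrange in thirds as E#–G#–B–D#: an E# half-diminished seventh chord.
The lowest note is E#, the root of the chord, so this is root position (figured bass 7).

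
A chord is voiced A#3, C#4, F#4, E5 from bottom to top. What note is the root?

Reordering A#, C#, F#, E into stacked thirds gives F#–A#–C#–E; the bottom of that stack, F#, is the root.

F#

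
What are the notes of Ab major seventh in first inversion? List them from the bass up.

C, Eb, G, Ab

Ab major seventh is Ab–C–Eb–G. First inversion puts the third (C) in the bass, with the remaining tones above: C, Eb, G, Ab.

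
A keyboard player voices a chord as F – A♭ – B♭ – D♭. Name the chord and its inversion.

The pitch classes F, Ab, Bb, Db arrange in thirds as Bb–Db–F–Ab: a Bb minor seventh chord.
With the fifth (F) in the bass, the chord is in second inversion (figured bass 4/3).

Bb minor seventh, second inversion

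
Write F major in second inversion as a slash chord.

Second inversion of F major has the fifth (C) in the bass. As a slash chord: F/C.

F/C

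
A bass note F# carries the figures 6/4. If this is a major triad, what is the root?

B

The figures 6/4 mean the fifth of the chord is in the bass. If F# is the fifth of a major triad, the root is B (chord tones B–D#–F#).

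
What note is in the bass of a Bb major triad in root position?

Bb major is Bb–D–F. Root position places the root in the bass: Bb.

Bb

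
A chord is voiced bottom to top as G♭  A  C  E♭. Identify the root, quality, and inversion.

A diminished seventh, third inversion

The pitch classes Gb, A, C, Eb arrange in thirds as A–C–Eb–Gb: an A diminished seventh chord.
With the seventh (Gb) in the bass, the chord is in third inversion (figured bass 4/2).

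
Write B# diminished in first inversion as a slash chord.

B#dim/D#

First inversion of B# diminished has the third (D#) in the bass. As a slash chord: B#dim/D#.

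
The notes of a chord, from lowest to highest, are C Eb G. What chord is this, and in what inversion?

C minor, root position

The pitch classes C, Eb, G arrange in thirds as C–Eb–G: a C minor triad.
With the root (C) in the bass, the chord is in root position (figured bass 5/3).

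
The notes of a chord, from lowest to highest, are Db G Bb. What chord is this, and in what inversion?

G diminished, second inversion

The pitch classes Db, G, Bb arrange in thirds as G–Bb–Db: a G diminished triad.
Db is the fifth of G diminished; fifth in the bass means second inversion (figured bass 6/4).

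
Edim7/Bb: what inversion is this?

second inversion

Edim7/Bb means E diminished seventh with Bb in the bass. Bb is the fifth of E diminished seventh (E–G–Bb–Db), so this is second inversion.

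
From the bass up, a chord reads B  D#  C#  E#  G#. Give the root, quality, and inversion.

Reducing to letter names: B, D#, C#, E#, G#. These stack in thirds as C#–E#–G#–B–D# — a C# dominant ninth chord.
The lowest note is B, the seventh of the chord, so this is third inversion.

C# dominant ninth, third inversion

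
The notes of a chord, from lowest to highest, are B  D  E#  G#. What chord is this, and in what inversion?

The pitch classes B, D, E#, G# arrange in thirds as E#–G#–B–D: an E# diminished seventh chord.
With the fifth (B) in the bass, the chord is in second inversion (figured bass 4/3).

E# diminished seventh, second inversion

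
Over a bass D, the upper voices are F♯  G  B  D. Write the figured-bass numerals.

The notes D, F#, G, B stack in thirds as G–B–D–F# — a G major seventh chord. The bass D is the fifth, so this is second inversion: figured 4/3.

4/3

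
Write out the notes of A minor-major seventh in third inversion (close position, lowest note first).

G#, A, C, E

A minor-major seventh is A–C–E–G#. Third inversion puts the seventh (G#) in the bass, with the remaining tones above: G#, A, C, E.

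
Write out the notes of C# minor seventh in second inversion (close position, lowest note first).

The chord tones are C#–E–G#–B. With the fifth (G#) lowest for second inversion: G#, B, C#, E.

G#, B, C#, E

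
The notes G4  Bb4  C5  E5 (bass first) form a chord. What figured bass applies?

The notes G, Bb, C, E stack in thirds as C–E–G–Bb — a C dominant seventh chord. The bass G is the fifth, so this is second inversion: figured 4/3.

4/3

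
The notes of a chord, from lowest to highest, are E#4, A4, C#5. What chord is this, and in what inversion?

The pitch classes E#, A, C# arrange in thirds as A–C#–E#: an A augmented triad.
The lowest note is E#, the fifth of the chord, so this is second inversion (figured bass 6/4).

A augmented, second inversion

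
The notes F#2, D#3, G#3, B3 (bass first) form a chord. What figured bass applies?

4/2

The notes F#, D#, G#, B stack in thirds as G#–B–D#–F# — a G# minor seventh chord. The bass F# is the seventh, so this is third inversion: figured 4/2.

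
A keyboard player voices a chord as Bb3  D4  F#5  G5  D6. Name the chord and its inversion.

The distinct note names are Bb, D, F#, G. Stacked in thirds they read G–Bb–D–F#, which is a minor-major seventh chord on G.
The lowest note is Bb, the third of the chord, so this is first inversion (figured bass 6/5).

G minor-major seventh, first inversion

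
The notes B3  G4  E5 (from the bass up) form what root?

Reordering B, G, E into stacked thirds gives E–G–B; the bottom of that stack, E, is the root.

E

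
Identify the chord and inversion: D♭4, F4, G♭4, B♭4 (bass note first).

Gb major seventh, second inversion

The distinct note names are Db, F, Gb, Bb. Stacked in thirds they read Gb–Bb–Db–F, which is a major seventh chord on Gb.
With the fifth (Db) in the bass, the chord is in second inversion (figured bass 4/3).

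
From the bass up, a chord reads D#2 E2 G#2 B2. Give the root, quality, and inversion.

E major seventh, third inversion

Reducing to letter names: D#, E, G#, B. These stack in thirds as E–G#–B–D# — an E major seventh chord.
D# is the seventh of E major seventh; seventh in the bass means third inversion (figured bass 4/2).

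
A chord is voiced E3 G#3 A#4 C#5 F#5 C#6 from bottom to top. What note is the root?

F#

The distinct letter names are E, G#, A#, C#, F#. Arranged as a stack of thirds they read F#–A#–C#–E–G#, so F# is the root (an F# dominant ninth chord).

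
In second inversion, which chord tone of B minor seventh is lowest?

B minor seventh is B–D–F#–A. Second inversion places the fifth in the bass: F#.

F#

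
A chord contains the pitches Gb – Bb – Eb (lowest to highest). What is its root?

The distinct letter names are Gb, Bb, Eb. Arranged as a stack of thirds they read Eb–Gb–Bb, so Eb is the root (an Eb minor triad).

Eb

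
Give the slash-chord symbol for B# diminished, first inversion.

B#dim/D#

First inversion of B# diminished has the third (D#) in the bass. As a slash chord: B#dim/D#.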